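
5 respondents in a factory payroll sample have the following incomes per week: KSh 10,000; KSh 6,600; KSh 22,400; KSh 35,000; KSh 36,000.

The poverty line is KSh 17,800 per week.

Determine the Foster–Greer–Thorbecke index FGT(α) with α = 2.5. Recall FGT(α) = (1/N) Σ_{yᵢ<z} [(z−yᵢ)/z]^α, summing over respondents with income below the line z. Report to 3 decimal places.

0.088

Poor units: KSh 6,600, KSh 10,000 (q = 2 of N = 5).
Relative gaps: (17800−6600)/17800 = 0.6292; (17800−10000)/17800 = 0.4382.
Raised to α = 2.5: 0.31405; 0.12711.
Sum = 0.441159; FGT(2.5) = 0.441159 / 5 = 0.088.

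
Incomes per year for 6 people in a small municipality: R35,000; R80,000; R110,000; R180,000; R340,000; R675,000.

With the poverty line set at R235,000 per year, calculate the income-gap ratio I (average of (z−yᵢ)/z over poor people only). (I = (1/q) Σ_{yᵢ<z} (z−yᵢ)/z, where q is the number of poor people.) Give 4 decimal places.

Below the line: R35,000, R80,000, R110,000, R180,000 (q = 4 of N = 6).
Shortfall ratios (z−y)/z: 0.8511, 0.6596, 0.5319, 0.2340; sum = 2.276596.
The income-gap ratio divides by q (the poor only): 2.276596 / 4 = 0.5691.

0.5691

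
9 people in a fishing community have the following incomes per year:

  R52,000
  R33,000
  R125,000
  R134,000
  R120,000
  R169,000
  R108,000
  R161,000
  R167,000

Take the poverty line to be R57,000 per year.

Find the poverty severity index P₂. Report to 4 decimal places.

0.0206

Poor units: R33,000, R52,000 (q = 2 of N = 9).
Normalized shortfalls: (57000−33000)/57000 = 0.4211; (57000−52000)/57000 = 0.0877.
Squared: 0.1773; 0.0077.
Sum = 0.184980; P₂ = 0.184980 / 9 = 0.0206.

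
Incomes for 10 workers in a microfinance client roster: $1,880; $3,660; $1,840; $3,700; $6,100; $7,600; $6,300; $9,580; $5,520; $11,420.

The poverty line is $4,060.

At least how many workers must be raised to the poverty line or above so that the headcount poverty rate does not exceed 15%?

3

Currently q = 4 of N = 10 are below the line (H = 0.400).
A headcount ratio of at most 15% allows at most ⌊0.15 × 10⌋ = 1 poor workers.
So at least 4 − 1 = 3 must be lifted.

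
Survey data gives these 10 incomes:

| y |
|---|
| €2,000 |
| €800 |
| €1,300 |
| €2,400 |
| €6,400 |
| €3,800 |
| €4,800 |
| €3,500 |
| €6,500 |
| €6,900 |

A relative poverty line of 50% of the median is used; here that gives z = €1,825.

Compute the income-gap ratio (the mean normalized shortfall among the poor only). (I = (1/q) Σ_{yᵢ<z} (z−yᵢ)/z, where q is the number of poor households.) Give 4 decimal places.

0.4247

Below z: €800, €1,300 (q = 2 of N = 10).
Shortfall ratios (z−y)/z: 0.5616, 0.2877; sum = 0.849315.
I averages over the q = 2 poor units only: 0.849315 / 2 = 0.4247.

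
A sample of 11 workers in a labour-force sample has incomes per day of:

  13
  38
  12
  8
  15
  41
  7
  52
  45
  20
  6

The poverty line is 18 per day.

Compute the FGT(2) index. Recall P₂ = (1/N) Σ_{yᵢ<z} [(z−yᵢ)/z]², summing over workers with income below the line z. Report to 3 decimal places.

Below the line: 6, 7, 8, 12, 13, 15 (q = 6 of N = 11).
Normalized shortfalls: (18−6)/18 = 0.6667; (18−7)/18 = 0.6111; (18−8)/18 = 0.5556; (18−12)/18 = 0.3333; (18−13)/18 = 0.2778; (18−15)/18 = 0.1667.
Squared: 0.4444; 0.3735; 0.3086; 0.1111; 0.0772; 0.0278.
Sum = 1.342593; P₂ = 1.342593 / 11 = 0.122.

0.122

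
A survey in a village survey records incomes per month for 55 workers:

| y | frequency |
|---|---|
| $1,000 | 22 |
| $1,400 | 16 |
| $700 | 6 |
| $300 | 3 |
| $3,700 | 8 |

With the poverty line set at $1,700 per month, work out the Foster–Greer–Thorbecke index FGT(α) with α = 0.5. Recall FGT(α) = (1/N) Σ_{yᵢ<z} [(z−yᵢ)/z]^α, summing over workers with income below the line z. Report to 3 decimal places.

Below the line: 3×$300, 6×$700, 22×$1,000, 16×$1,400 (q = 47 of N = 55).
Shortfall ratios: (1700−300)/1700 = 0.8235 (×3); (1700−700)/1700 = 0.5882 (×6); (1700−1000)/1700 = 0.4118 (×22); (1700−1400)/1700 = 0.1765 (×16).
Raised to α = 0.5: 0.90749 (×3); 0.76696 (×6); 0.64169 (×22); 0.42008 (×16).
Sum = 28.162747; FGT(0.5) = 28.162747 / 55 = 0.512.

0.512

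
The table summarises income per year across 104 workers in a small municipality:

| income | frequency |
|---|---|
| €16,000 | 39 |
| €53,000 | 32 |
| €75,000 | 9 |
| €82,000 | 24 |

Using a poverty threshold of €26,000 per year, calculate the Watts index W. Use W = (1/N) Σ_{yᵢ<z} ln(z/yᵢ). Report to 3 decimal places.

0.182

Poor units: 39×€16,000 (q = 39 of N = 104).
ln(z/y) terms: ln(26000/16000) = 0.4855 (×39).
W = 18.934805 / 104 = 0.182.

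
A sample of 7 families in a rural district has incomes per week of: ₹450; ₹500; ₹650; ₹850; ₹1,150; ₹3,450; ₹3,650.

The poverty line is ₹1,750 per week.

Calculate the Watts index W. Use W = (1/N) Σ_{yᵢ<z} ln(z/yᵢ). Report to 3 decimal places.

Below the line: ₹450, ₹500, ₹650, ₹850, ₹1,150 (q = 5 of N = 7).
Log gaps: ln(1750/450) = 1.3581; ln(1750/500) = 1.2528; ln(1750/650) = 0.9904; ln(1750/850) = 0.7221; ln(1750/1150) = 0.4199.
W = 4.743274 / 7 = 0.678.

0.678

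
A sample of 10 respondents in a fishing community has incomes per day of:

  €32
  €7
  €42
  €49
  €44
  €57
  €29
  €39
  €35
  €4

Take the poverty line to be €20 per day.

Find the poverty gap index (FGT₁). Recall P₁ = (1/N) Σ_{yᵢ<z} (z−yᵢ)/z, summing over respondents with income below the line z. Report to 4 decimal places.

Poor units: €4, €7 (q = 2 of N = 10).
Normalized shortfalls: (20−4)/20 = 0.8000; (20−7)/20 = 0.6500.
Sum of shortfalls = 1.450000; P₁ averages over all N: 1.450000 / 10 = 0.1450.

0.1450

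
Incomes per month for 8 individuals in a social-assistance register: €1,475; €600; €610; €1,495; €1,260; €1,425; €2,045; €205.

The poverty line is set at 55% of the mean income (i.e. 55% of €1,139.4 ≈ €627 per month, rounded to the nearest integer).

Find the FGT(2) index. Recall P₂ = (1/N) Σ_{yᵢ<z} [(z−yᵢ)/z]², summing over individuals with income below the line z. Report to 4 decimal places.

0.0569

Poor units: €205, €600, €610 (q = 3 of N = 8).
Gap ratios (z−y)/z: (627−205)/627 = 0.6730; (627−600)/627 = 0.0431; (627−610)/627 = 0.0271.
Squared: 0.4530; 0.0019; 0.0007.
Sum = 0.455581; P₂ = 0.455581 / 8 = 0.0569.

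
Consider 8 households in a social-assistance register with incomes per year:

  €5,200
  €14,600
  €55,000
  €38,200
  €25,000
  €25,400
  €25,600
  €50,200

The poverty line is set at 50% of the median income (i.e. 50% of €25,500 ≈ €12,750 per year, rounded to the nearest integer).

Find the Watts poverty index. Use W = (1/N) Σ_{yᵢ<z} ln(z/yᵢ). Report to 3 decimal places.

0.112

Below the line: €5,200 (q = 1 of N = 8).
ln(z/y) terms: ln(12750/5200) = 0.8969.
W = 0.896873 / 8 = 0.112.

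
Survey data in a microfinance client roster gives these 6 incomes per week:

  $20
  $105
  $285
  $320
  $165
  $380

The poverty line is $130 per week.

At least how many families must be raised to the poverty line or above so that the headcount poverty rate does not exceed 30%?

1

Currently q = 2 of N = 6 are below the line (H = 0.333).
A headcount ratio of at most 30% allows at most ⌊0.30 × 6⌋ = 1 poor families.
So at least 2 − 1 = 1 must be lifted.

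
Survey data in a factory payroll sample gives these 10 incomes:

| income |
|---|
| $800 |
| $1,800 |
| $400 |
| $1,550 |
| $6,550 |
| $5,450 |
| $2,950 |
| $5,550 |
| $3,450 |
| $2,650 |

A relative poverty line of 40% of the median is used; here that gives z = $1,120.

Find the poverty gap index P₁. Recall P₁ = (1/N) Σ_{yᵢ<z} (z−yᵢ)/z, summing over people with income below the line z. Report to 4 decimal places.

0.0929

Incomes under z: $400, $800 (q = 2 of N = 10).
Gap ratios (z−y)/z: (1120−400)/1120 = 0.6429; (1120−800)/1120 = 0.2857.
Sum of shortfalls = 0.928571; P₁ averages over all N: 0.928571 / 10 = 0.0929.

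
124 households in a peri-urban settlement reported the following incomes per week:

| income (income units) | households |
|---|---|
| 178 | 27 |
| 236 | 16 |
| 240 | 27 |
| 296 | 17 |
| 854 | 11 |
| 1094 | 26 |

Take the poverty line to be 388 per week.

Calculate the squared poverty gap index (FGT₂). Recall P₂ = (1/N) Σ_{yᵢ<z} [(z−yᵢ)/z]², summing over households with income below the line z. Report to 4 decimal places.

Poor units: 27×178, 16×236, 27×240, 17×296 (q = 87 of N = 124).
Relative gaps: (388−178)/388 = 0.5412 (×27); (388−236)/388 = 0.3918 (×16); (388−240)/388 = 0.3814 (×27); (388−296)/388 = 0.2371 (×17).
Squared: 0.2929 (×27); 0.1535 (×16); 0.1455 (×27); 0.0562 (×17).
Sum = 15.249097; P₂ = 15.249097 / 124 = 0.1230.

0.1230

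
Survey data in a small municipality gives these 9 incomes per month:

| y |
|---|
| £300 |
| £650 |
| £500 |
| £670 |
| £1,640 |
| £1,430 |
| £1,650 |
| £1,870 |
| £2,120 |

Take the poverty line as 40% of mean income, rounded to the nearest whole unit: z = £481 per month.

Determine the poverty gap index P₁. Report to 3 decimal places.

0.042

Below the line: £300 (q = 1 of N = 9).
Relative gaps: (481−300)/481 = 0.3763.
Σ = 0.376299. Dividing by the full population N = 9 gives P₁ = 0.042.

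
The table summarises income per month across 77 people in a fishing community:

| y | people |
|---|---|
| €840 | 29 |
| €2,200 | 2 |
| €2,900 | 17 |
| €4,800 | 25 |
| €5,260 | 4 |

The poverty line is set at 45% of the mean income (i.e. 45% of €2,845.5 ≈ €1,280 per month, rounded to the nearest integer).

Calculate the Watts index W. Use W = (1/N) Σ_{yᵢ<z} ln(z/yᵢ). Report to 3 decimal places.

Incomes under z: 29×€840 (q = 29 of N = 77).
ln(z/y) terms: ln(1280/840) = 0.4212 (×29).
W = 12.215190 / 77 = 0.159.

0.159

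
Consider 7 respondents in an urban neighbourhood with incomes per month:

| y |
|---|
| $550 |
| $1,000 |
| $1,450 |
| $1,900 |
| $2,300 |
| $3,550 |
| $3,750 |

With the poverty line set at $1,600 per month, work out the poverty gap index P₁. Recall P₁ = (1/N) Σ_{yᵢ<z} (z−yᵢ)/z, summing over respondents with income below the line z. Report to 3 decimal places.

0.161

Poor units: $550, $1,000, $1,450 (q = 3 of N = 7).
Normalized shortfalls: (1600−550)/1600 = 0.6562; (1600−1000)/1600 = 0.3750; (1600−1450)/1600 = 0.0938.
Sum of shortfalls = 1.125000; P₁ averages over all N: 1.125000 / 7 = 0.161.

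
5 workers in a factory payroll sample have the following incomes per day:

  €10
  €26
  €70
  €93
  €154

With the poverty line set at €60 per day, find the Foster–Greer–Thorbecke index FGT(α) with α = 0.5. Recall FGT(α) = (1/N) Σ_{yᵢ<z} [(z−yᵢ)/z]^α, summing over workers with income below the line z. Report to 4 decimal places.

Below the line: €10, €26 (q = 2 of N = 5).
Normalized shortfalls: (60−10)/60 = 0.8333; (60−26)/60 = 0.5667.
Raised to α = 0.5: 0.91287; 0.75277.
Sum = 1.665644; FGT(0.5) = 1.665644 / 5 = 0.3331.

0.3331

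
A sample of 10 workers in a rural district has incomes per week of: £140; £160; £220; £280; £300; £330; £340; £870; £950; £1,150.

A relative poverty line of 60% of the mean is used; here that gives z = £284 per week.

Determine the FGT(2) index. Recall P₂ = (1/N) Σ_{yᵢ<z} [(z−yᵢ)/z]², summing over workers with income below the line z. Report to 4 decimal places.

0.0499

Incomes under z: £140, £160, £220, £280 (q = 4 of N = 10).
Gap ratios (z−y)/z: (284−140)/284 = 0.5070; (284−160)/284 = 0.4366; (284−220)/284 = 0.2254; (284−280)/284 = 0.0141.
Squared: 0.2571; 0.1906; 0.0508; 0.0002.
Sum = 0.498711; P₂ = 0.498711 / 10 = 0.0499.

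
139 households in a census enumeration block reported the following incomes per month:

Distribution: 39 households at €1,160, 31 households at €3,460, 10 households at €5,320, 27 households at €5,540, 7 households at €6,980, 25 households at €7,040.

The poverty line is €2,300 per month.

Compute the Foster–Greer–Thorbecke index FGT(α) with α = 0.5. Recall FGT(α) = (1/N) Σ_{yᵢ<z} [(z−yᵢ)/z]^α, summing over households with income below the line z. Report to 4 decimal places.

Incomes under z: 39×€1,160 (q = 39 of N = 139).
Shortfall ratios: (2300−1160)/2300 = 0.4957 (×39).
Raised to α = 0.5: 0.70403 (×39).
Sum = 27.457002; FGT(0.5) = 27.457002 / 139 = 0.1975.

0.1975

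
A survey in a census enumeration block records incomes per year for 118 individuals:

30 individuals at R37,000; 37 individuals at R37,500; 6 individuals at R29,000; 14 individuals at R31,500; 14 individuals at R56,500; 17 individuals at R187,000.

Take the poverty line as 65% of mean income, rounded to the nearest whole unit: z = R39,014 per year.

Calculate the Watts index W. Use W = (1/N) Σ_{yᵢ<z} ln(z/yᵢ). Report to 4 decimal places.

0.0664

Below the line: 6×R29,000, 14×R31,500, 30×R37,000, 37×R37,500 (q = 87 of N = 118).
ln(z/y) terms: ln(39014/29000) = 0.2966 (×6); ln(39014/31500) = 0.2139 (×14); ln(39014/37000) = 0.0530 (×30); ln(39014/37500) = 0.0396 (×37).
W = 7.829336 / 118 = 0.0664.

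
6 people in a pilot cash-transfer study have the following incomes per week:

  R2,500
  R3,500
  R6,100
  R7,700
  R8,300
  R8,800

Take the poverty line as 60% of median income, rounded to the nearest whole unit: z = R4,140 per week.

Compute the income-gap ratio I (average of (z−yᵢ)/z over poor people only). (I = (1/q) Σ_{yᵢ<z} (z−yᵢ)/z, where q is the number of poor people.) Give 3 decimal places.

0.275

Poor units: R2,500, R3,500 (q = 2 of N = 6).
Shortfall ratios (z−y)/z: 0.3961, 0.1546; sum = 0.550725.
The income-gap ratio divides by q (the poor only): 0.550725 / 2 = 0.275.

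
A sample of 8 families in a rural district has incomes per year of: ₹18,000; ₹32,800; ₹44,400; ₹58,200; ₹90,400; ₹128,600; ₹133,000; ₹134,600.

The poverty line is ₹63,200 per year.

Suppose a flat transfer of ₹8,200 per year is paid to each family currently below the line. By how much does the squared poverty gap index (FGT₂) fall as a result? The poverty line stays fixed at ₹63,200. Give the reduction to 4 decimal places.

Before: below the line — ₹18,000, ₹32,800, ₹44,400, ₹58,200; squared poverty gap index (FGT₂) = 0.104702.
After the ₹8,200 transfer: below the line — ₹26,200, ₹41,000, ₹52,600; squared poverty gap index (FGT₂) = 0.061783.
Reduction = 0.104702 − 0.061783 = 0.0429.

0.0429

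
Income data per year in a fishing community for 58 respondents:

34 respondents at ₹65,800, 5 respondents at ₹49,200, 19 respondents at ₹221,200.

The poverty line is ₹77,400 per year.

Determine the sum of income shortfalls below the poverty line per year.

Incomes under z: 5×₹49,200, 34×₹65,800 (q = 39 of N = 58).
Individual gaps: 5×(77400−49200) = 141000; 34×(77400−65800) = 394400.
Aggregate gap = ₹535,400.

₹535,400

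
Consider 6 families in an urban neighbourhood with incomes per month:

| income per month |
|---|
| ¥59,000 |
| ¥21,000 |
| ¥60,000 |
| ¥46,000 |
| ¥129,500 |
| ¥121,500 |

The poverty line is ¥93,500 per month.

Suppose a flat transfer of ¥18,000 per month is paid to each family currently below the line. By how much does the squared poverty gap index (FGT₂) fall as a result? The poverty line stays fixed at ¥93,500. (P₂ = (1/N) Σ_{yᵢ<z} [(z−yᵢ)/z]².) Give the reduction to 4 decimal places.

Before: below the line — ¥21,000, ¥46,000, ¥59,000, ¥60,000; squared poverty gap index (FGT₂) = 0.187309.
After the ¥18,000 transfer: below the line — ¥39,000, ¥64,000, ¥77,000, ¥78,000; squared poverty gap index (FGT₂) = 0.082988.
Reduction = 0.187309 − 0.082988 = 0.1043.

0.1043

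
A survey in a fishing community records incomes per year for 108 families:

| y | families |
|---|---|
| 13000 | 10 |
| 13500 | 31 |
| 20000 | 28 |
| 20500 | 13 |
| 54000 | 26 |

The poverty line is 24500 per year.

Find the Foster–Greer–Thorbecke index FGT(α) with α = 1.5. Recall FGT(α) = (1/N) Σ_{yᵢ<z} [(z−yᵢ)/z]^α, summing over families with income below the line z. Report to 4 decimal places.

Poor units: 10×13000, 31×13500, 28×20000, 13×20500 (q = 82 of N = 108).
Relative gaps: (24500−13000)/24500 = 0.4694 (×10); (24500−13500)/24500 = 0.4490 (×31); (24500−20000)/24500 = 0.1837 (×28); (24500−20500)/24500 = 0.1633 (×13).
Raised to α = 1.5: 0.32159 (×10); 0.30084 (×31); 0.07872 (×28); 0.06597 (×13).
Sum = 15.603677; FGT(1.5) = 15.603677 / 108 = 0.1445.

0.1445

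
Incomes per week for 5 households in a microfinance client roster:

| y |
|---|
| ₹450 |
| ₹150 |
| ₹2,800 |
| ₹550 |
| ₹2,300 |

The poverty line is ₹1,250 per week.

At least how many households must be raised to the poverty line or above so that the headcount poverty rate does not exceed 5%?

Currently q = 3 of N = 5 are below the line (H = 0.600).
A headcount ratio of at most 5% allows at most ⌊0.05 × 5⌋ = 0 poor households.
So at least 3 − 0 = 3 must be lifted.

3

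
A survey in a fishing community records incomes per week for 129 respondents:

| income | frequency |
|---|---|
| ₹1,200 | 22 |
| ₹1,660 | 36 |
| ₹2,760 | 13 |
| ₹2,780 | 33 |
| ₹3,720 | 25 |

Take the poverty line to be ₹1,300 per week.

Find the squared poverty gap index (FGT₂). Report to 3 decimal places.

0.001

Incomes under z: 22×₹1,200 (q = 22 of N = 129).
Normalized shortfalls: (1300−1200)/1300 = 0.0769 (×22).
Squared: 0.0059 (×22).
Sum = 0.130178; P₂ = 0.130178 / 129 = 0.001.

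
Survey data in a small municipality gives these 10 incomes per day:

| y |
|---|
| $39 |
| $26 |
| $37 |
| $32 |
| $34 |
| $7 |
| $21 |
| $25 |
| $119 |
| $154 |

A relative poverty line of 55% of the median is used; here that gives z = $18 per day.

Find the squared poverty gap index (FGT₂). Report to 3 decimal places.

0.037

Below z: $7 (q = 1 of N = 10).
Normalized shortfalls: (18−7)/18 = 0.6111.
Squared: 0.3735.
Sum = 0.373457; P₂ = 0.373457 / 10 = 0.037.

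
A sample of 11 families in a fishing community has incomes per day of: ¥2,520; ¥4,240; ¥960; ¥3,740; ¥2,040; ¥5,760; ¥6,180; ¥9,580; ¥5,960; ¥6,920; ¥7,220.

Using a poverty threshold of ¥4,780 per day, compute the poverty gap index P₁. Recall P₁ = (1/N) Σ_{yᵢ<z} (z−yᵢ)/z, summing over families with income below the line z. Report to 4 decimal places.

0.1978

Below z: ¥960, ¥2,040, ¥2,520, ¥3,740, ¥4,240 (q = 5 of N = 11).
Normalized shortfalls: (4780−960)/4780 = 0.7992; (4780−2040)/4780 = 0.5732; (4780−2520)/4780 = 0.4728; (4780−3740)/4780 = 0.2176; (4780−4240)/4780 = 0.1130.
Sum of shortfalls = 2.175732; P₁ averages over all N: 2.175732 / 11 = 0.1978.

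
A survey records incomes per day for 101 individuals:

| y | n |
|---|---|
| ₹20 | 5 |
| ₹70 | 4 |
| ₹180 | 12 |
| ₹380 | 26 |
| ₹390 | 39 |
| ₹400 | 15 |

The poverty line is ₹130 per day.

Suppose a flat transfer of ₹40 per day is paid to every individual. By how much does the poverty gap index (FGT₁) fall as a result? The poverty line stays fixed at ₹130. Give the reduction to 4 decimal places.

Before: below the line — 5×₹20, 4×₹70; poverty gap index (FGT₁) = 0.060168.
After the ₹40 transfer: below the line — 5×₹60, 4×₹110; poverty gap index (FGT₁) = 0.032749.
Reduction = 0.060168 − 0.032749 = 0.0274.

0.0274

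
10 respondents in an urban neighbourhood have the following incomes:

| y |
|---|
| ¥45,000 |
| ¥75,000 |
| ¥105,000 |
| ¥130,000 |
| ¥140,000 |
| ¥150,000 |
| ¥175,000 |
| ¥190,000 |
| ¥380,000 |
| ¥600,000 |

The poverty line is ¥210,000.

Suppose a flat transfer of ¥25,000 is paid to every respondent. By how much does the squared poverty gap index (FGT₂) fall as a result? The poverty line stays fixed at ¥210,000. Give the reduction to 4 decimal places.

Before: below the line — ¥45,000, ¥75,000, ¥105,000, ¥130,000, ¥140,000, ¥150,000, ¥175,000, ¥190,000; squared poverty gap index (FGT₂) = 0.165533.
After the ¥25,000 transfer: below the line — ¥70,000, ¥100,000, ¥130,000, ¥155,000, ¥165,000, ¥175,000, ¥200,000; squared poverty gap index (FGT₂) = 0.100850.
Reduction = 0.165533 − 0.100850 = 0.0647.

0.0647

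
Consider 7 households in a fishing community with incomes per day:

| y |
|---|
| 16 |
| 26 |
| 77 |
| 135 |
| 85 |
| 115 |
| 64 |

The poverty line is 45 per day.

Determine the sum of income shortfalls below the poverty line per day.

Incomes under z: 16, 26 (q = 2 of N = 7).
Individual gaps: 45−16 = 29; 45−26 = 19.
Aggregate gap = 48.

48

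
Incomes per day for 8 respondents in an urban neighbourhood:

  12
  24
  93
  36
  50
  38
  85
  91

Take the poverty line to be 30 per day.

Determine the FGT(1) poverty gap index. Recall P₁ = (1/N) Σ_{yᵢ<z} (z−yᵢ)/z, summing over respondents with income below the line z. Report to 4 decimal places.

Below the line: 12, 24 (q = 2 of N = 8).
Gap ratios (z−y)/z: (30−12)/30 = 0.6000; (30−24)/30 = 0.2000.
Sum of shortfalls = 0.800000; P₁ averages over all N: 0.800000 / 8 = 0.1000.

0.1000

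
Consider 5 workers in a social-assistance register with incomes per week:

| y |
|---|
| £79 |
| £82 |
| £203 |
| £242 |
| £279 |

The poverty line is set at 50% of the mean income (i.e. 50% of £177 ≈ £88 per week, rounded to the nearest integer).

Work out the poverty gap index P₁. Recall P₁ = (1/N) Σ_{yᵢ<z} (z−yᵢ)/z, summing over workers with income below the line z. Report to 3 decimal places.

Below the line: £79, £82 (q = 2 of N = 5).
Gap ratios (z−y)/z: (88−79)/88 = 0.1023; (88−82)/88 = 0.0682.
Σ = 0.170455. Dividing by the full population N = 5 gives P₁ = 0.034.

0.034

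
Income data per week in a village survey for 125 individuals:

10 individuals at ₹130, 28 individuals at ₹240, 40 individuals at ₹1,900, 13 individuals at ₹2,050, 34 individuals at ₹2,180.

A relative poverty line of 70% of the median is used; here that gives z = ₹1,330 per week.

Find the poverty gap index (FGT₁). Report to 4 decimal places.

0.2558

Below the line: 10×₹130, 28×₹240 (q = 38 of N = 125).
Gap ratios (z−y)/z: (1330−130)/1330 = 0.9023 (×10); (1330−240)/1330 = 0.8195 (×28).
Σ = 31.969925. Dividing by the full population N = 125 gives P₁ = 0.2558.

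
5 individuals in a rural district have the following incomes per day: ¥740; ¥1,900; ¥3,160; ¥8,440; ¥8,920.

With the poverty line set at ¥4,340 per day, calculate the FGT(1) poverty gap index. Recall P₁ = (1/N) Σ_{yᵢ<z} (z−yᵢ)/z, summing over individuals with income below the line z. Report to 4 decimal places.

0.3327

Below z: ¥740, ¥1,900, ¥3,160 (q = 3 of N = 5).
Shortfall ratios: (4340−740)/4340 = 0.8295; (4340−1900)/4340 = 0.5622; (4340−3160)/4340 = 0.2719.
Sum of shortfalls = 1.663594; P₁ averages over all N: 1.663594 / 5 = 0.3327.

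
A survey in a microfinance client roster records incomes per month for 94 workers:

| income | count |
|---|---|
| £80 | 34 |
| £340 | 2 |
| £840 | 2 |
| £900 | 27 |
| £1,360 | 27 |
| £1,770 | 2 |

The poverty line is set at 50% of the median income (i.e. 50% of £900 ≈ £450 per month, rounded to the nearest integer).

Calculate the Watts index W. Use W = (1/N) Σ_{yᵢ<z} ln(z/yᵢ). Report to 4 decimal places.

0.6307

Incomes under z: 34×£80, 2×£340 (q = 36 of N = 94).
Log gaps: ln(450/80) = 1.7272 (×34); ln(450/340) = 0.2803 (×2).
W = 59.286116 / 94 = 0.6307.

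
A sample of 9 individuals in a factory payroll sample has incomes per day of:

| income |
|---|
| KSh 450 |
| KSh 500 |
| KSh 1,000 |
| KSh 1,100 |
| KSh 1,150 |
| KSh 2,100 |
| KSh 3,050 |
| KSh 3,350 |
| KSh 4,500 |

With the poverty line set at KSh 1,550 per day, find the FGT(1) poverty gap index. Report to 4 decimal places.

0.2545

Poor units: KSh 450, KSh 500, KSh 1,000, KSh 1,100, KSh 1,150 (q = 5 of N = 9).
Normalized shortfalls: (1550−450)/1550 = 0.7097; (1550−500)/1550 = 0.6774; (1550−1000)/1550 = 0.3548; (1550−1100)/1550 = 0.2903; (1550−1150)/1550 = 0.2581.
Sum of shortfalls = 2.290323; P₁ averages over all N: 2.290323 / 9 = 0.2545.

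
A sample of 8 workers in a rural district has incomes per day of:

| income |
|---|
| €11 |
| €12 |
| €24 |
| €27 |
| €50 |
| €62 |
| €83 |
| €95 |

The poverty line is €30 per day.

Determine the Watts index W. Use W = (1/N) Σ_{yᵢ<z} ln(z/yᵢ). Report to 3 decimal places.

Below z: €11, €12, €24, €27 (q = 4 of N = 8).
ln(z/y) terms: ln(30/11) = 1.0033; ln(30/12) = 0.9163; ln(30/24) = 0.2231; ln(30/27) = 0.1054.
W = 2.248097 / 8 = 0.281.

0.281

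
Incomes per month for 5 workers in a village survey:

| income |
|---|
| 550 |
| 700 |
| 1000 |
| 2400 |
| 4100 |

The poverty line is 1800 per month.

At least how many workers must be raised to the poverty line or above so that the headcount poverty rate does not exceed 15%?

Currently q = 3 of N = 5 are below the line (H = 0.600).
A headcount ratio of at most 15% allows at most ⌊0.15 × 5⌋ = 0 poor workers.
So at least 3 − 0 = 3 must be lifted.

3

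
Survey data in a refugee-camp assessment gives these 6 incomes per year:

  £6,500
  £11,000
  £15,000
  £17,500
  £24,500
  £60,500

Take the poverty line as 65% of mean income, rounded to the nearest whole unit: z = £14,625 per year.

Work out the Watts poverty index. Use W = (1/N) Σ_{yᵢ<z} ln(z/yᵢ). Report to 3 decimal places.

0.183

Incomes under z: £6,500, £11,000 (q = 2 of N = 6).
Log gaps: ln(14625/6500) = 0.8109; ln(14625/11000) = 0.2848.
W = 1.095767 / 6 = 0.183.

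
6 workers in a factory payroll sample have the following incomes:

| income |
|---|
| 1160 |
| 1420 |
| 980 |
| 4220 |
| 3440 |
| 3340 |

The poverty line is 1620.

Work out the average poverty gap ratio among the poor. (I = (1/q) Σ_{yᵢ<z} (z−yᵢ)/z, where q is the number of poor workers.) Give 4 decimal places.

0.2675

Below the line: 980, 1160, 1420 (q = 3 of N = 6).
Relative gaps: 0.3951, 0.2840, 0.1235; sum = 0.802469.
The income-gap ratio divides by q (the poor only): 0.802469 / 3 = 0.2675.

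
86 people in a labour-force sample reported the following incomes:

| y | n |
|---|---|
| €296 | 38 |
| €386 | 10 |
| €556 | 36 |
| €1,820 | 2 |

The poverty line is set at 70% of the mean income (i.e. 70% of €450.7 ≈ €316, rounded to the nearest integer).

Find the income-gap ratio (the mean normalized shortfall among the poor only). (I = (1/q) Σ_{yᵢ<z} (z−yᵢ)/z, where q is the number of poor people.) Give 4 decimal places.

Below z: 38×€296 (q = 38 of N = 86).
Relative gaps: 0.0633 (×38); sum = 2.405063.
The income-gap ratio divides by q (the poor only): 2.405063 / 38 = 0.0633.

0.0633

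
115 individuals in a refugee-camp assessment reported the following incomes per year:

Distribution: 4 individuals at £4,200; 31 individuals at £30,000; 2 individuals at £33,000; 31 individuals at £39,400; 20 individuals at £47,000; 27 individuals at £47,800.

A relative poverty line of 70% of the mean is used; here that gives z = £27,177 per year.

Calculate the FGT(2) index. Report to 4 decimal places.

0.0249

Poor units: 4×£4,200 (q = 4 of N = 115).
Gap ratios (z−y)/z: (27177−4200)/27177 = 0.8455 (×4).
Squared: 0.7148 (×4).
Sum = 2.859194; P₂ = 2.859194 / 115 = 0.0249.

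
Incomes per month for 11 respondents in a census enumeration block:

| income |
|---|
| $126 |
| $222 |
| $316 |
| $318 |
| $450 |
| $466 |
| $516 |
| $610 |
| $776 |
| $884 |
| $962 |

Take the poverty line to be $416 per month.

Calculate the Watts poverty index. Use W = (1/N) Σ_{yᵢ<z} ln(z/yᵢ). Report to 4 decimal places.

0.2151

Below z: $126, $222, $316, $318 (q = 4 of N = 11).
Log gaps: ln(416/126) = 1.1944; ln(416/222) = 0.6280; ln(416/316) = 0.2749; ln(416/318) = 0.2686.
W = 2.365988 / 11 = 0.2151.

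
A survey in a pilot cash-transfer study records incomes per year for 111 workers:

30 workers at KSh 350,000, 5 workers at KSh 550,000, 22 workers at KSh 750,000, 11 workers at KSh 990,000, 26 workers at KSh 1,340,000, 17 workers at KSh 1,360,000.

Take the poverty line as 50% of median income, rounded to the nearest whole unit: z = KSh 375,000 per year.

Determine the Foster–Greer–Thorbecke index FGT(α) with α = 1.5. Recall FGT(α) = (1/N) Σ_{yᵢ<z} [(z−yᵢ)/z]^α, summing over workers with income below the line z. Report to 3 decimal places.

Incomes under z: 30×KSh 350,000 (q = 30 of N = 111).
Normalized shortfalls: (375000−350000)/375000 = 0.0667 (×30).
Raised to α = 1.5: 0.01721 (×30).
Sum = 0.516398; FGT(1.5) = 0.516398 / 111 = 0.005.

0.005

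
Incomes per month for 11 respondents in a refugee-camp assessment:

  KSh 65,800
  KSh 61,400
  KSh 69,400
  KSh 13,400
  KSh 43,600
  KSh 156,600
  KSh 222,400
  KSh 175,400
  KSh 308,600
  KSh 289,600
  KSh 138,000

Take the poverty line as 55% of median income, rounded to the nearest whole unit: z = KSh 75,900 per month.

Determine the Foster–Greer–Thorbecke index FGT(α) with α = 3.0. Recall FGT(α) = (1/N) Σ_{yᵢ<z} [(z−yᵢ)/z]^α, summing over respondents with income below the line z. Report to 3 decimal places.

Incomes under z: KSh 13,400, KSh 43,600, KSh 61,400, KSh 65,800, KSh 69,400 (q = 5 of N = 11).
Gap ratios (z−y)/z: (75900−13400)/75900 = 0.8235; (75900−43600)/75900 = 0.4256; (75900−61400)/75900 = 0.1910; (75900−65800)/75900 = 0.1331; (75900−69400)/75900 = 0.0856.
Raised to α = 3.0: 0.55836; 0.07707; 0.00697; 0.00236; 0.00063.
Sum = 0.645387; FGT(3.0) = 0.645387 / 11 = 0.059.

0.059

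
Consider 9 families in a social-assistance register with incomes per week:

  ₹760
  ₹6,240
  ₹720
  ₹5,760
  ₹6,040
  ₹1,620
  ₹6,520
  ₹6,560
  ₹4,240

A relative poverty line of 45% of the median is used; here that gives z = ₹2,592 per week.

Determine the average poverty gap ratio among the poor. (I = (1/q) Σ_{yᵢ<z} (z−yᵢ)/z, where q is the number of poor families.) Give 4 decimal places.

0.6013

Below the line: ₹720, ₹760, ₹1,620 (q = 3 of N = 9).
Relative gaps: 0.7222, 0.7068, 0.3750; sum = 1.804012.
The income-gap ratio divides by q (the poor only): 1.804012 / 3 = 0.6013.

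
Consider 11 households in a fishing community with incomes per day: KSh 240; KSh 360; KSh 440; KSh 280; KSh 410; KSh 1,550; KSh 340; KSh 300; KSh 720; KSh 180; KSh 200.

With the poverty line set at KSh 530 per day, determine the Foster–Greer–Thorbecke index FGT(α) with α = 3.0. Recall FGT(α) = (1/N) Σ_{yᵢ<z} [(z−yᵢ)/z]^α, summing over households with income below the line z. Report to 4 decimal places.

0.0887

Below z: KSh 180, KSh 200, KSh 240, KSh 280, KSh 300, KSh 340, KSh 360, KSh 410, KSh 440 (q = 9 of N = 11).
Shortfall ratios: (530−180)/530 = 0.6604; (530−200)/530 = 0.6226; (530−240)/530 = 0.5472; (530−280)/530 = 0.4717; (530−300)/530 = 0.4340; (530−340)/530 = 0.3585; (530−360)/530 = 0.3208; (530−410)/530 = 0.2264; (530−440)/530 = 0.1698.
Raised to α = 3.0: 0.28799; 0.24139; 0.16382; 0.10495; 0.08173; 0.04607; 0.03300; 0.01161; 0.00490.
Sum = 0.975450; FGT(3.0) = 0.975450 / 11 = 0.0887.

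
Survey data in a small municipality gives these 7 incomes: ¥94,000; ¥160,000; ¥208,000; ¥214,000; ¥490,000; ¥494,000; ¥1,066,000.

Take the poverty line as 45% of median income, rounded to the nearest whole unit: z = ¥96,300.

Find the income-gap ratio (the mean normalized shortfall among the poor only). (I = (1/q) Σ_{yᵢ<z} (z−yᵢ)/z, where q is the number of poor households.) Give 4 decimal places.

Poor units: ¥94,000 (q = 1 of N = 7).
Relative gaps: 0.0239; sum = 0.023884.
I averages over the q = 1 poor units only: 0.023884 / 1 = 0.0239.

0.0239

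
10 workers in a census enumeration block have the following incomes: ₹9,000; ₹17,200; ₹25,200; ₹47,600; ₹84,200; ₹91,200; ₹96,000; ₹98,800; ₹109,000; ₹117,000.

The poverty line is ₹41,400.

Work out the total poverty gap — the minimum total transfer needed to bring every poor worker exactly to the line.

₹72,800

Below the line: ₹9,000, ₹17,200, ₹25,200 (q = 3 of N = 10).
Individual gaps: 41400−9000 = 32400; 41400−17200 = 24200; 41400−25200 = 16200.
Aggregate gap = ₹72,800.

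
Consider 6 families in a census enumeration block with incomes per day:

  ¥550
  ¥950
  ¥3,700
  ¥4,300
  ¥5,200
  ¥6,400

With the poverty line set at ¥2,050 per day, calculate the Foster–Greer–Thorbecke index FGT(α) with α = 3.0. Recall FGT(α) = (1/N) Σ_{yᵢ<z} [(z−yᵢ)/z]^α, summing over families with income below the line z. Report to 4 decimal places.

Below the line: ¥550, ¥950 (q = 2 of N = 6).
Relative gaps: (2050−550)/2050 = 0.7317; (2050−950)/2050 = 0.5366.
Raised to α = 3.0: 0.39175; 0.15450.
Sum = 0.546249; FGT(3.0) = 0.546249 / 6 = 0.0910.

0.0910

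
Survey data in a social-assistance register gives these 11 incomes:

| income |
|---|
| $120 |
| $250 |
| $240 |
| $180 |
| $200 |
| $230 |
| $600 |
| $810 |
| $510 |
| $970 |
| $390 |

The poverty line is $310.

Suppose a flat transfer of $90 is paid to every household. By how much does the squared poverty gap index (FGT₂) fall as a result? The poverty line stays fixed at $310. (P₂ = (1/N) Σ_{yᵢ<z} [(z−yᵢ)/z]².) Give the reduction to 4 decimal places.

Before: below the line — $120, $180, $200, $230, $240, $250; squared poverty gap index (FGT₂) = 0.075679.
After the $90 transfer: below the line — $210, $270, $290; squared poverty gap index (FGT₂) = 0.011352.
Reduction = 0.075679 − 0.011352 = 0.0643.

0.0643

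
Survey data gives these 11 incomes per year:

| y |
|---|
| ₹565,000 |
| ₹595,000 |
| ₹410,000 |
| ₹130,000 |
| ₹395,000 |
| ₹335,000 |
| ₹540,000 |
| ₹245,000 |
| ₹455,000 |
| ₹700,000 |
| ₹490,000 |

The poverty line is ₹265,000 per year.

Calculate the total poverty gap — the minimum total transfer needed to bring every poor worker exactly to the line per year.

₹155,000

Incomes under z: ₹130,000, ₹245,000 (q = 2 of N = 11).
Individual gaps: 265000−130000 = 135000; 265000−245000 = 20000.
Aggregate gap = ₹155,000.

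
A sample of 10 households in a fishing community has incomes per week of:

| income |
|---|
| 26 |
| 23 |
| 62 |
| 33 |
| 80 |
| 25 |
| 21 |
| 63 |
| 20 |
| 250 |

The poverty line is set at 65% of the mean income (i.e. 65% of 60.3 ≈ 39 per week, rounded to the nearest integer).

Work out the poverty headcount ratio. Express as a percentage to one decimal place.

6 of the 10 households have income below 39.
H = 6/10 = 60.0%.

60.0%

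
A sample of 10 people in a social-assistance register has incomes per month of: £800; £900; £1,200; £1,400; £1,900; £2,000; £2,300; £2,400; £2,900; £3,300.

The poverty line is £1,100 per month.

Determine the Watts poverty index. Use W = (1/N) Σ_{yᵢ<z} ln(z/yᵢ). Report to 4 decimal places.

Below the line: £800, £900 (q = 2 of N = 10).
Log shortfalls: ln(1100/800) = 0.3185; ln(1100/900) = 0.2007.
W = 0.519124 / 10 = 0.0519.

0.0519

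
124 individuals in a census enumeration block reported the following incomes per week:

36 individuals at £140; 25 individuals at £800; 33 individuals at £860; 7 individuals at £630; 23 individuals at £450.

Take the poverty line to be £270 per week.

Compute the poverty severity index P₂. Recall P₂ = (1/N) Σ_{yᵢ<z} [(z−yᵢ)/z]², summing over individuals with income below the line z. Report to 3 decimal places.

0.067

Incomes under z: 36×£140 (q = 36 of N = 124).
Relative gaps: (270−140)/270 = 0.4815 (×36).
Squared: 0.2318 (×36).
Sum = 8.345679; P₂ = 8.345679 / 124 = 0.067.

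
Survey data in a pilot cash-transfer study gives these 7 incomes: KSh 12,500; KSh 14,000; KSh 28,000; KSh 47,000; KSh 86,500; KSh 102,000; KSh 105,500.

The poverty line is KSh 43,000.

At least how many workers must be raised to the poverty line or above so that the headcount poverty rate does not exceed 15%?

2

3 of the 7 workers are poor, so H = 3/7 = 0.429.
A headcount ratio of at most 15% allows at most ⌊0.15 × 7⌋ = 1 poor workers.
So at least 3 − 1 = 2 must be lifted.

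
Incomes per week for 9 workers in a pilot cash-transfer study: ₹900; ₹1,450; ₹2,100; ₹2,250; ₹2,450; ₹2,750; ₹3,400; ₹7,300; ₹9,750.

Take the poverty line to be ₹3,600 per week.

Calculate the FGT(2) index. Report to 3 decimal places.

Poor units: ₹900, ₹1,450, ₹2,100, ₹2,250, ₹2,450, ₹2,750, ₹3,400 (q = 7 of N = 9).
Normalized shortfalls: (3600−900)/3600 = 0.7500; (3600−1450)/3600 = 0.5972; (3600−2100)/3600 = 0.4167; (3600−2250)/3600 = 0.3750; (3600−2450)/3600 = 0.3194; (3600−2750)/3600 = 0.2361; (3600−3400)/3600 = 0.0556.
Squared: 0.5625; 0.3567; 0.1736; 0.1406; 0.1020; 0.0557; 0.0031.
Sum = 1.394290; P₂ = 1.394290 / 9 = 0.155.

0.155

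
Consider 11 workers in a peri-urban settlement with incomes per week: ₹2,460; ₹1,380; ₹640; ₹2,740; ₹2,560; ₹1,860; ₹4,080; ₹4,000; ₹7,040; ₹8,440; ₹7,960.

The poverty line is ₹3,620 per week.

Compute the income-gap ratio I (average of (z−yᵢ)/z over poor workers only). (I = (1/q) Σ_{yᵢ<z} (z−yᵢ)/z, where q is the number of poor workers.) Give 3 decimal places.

Below the line: ₹640, ₹1,380, ₹1,860, ₹2,460, ₹2,560, ₹2,740 (q = 6 of N = 11).
Shortfall ratios (z−y)/z: 0.8232, 0.6188, 0.4862, 0.3204, 0.2928, 0.2431; sum = 2.784530.
The income-gap ratio divides by q (the poor only): 2.784530 / 6 = 0.464.

0.464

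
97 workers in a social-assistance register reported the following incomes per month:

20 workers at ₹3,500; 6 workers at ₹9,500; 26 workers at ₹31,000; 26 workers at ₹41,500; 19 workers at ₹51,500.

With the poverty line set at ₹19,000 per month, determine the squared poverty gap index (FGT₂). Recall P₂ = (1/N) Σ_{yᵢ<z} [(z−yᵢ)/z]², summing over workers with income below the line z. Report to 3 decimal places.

0.153

Incomes under z: 20×₹3,500, 6×₹9,500 (q = 26 of N = 97).
Relative gaps: (19000−3500)/19000 = 0.8158 (×20); (19000−9500)/19000 = 0.5000 (×6).
Squared: 0.6655 (×20); 0.2500 (×6).
Sum = 14.810249; P₂ = 14.810249 / 97 = 0.153.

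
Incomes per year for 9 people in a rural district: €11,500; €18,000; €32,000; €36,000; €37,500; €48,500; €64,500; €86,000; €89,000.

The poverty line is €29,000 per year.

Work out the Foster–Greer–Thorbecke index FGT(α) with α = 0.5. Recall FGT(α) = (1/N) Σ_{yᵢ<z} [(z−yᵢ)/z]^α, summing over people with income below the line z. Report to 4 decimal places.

0.1547

Poor units: €11,500, €18,000 (q = 2 of N = 9).
Normalized shortfalls: (29000−11500)/29000 = 0.6034; (29000−18000)/29000 = 0.3793.
Raised to α = 0.5: 0.77682; 0.61588.
Sum = 1.392701; FGT(0.5) = 1.392701 / 9 = 0.1547.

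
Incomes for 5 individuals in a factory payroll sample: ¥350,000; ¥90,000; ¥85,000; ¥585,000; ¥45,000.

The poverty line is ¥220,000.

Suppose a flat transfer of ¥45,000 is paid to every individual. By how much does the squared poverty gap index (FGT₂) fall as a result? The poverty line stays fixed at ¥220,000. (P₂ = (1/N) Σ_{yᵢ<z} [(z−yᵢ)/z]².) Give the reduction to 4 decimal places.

Before: below the line — ¥45,000, ¥85,000, ¥90,000; squared poverty gap index (FGT₂) = 0.271694.
After the ¥45,000 transfer: below the line — ¥90,000, ¥130,000, ¥135,000; squared poverty gap index (FGT₂) = 0.133161.
Reduction = 0.271694 − 0.133161 = 0.1385.

0.1385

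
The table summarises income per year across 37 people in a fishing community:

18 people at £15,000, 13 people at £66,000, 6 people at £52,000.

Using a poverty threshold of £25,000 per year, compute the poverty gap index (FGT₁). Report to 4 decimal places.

Below the line: 18×£15,000 (q = 18 of N = 37).
Gap ratios (z−y)/z: (25000−15000)/25000 = 0.4000 (×18).
Σ = 7.200000. Dividing by the full population N = 37 gives P₁ = 0.1946.

0.1946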